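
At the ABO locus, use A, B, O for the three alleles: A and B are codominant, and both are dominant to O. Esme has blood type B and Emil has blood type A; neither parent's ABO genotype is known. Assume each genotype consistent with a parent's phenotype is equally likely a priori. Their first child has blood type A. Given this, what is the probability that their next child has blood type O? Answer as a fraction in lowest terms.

Possible genotypes: Esme ∈ {BB, BO}; Emil ∈ {AA, AO}.
Weight each parental genotype pair by prior × P(type-A child):
  BO × AA: posterior weight 2/3; P(next child type O) = 0.
  BO × AO: posterior weight 1/3; P(next child type O) = 1/4.
Weighted sum = 1/12.

1/12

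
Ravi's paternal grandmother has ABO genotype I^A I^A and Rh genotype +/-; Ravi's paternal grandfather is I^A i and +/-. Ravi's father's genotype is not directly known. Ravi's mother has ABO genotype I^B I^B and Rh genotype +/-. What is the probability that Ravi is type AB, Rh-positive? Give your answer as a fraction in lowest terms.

Ravi's father's ABO genotype from I^A I^A × I^A i: 1/2 I^A I^A, 1/2 I^A i.
Crossing each possibility with the mother I^B I^B and summing P(type AB): 1/2·1 + 1/2·1/2 = 3/4.
Similarly for Rh via the father's Rh distribution: P(Rh+) = 3/4.
Independent loci: 3/4 × 3/4 = 9/16.

9/16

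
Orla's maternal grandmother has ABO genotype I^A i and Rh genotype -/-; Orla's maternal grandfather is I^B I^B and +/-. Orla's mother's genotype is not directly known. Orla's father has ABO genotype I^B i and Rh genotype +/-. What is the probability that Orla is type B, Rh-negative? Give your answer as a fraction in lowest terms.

Orla's mother's ABO genotype from I^A i × I^B I^B: 1/2 I^A I^B, 1/2 I^B i.
Crossing each possibility with the father I^B i and summing P(type B): 1/2·1/2 + 1/2·3/4 = 5/8.
Similarly for Rh via the mother's Rh distribution: P(Rh-) = 3/8.
Independent loci: 5/8 × 3/8 = 15/64.

15/64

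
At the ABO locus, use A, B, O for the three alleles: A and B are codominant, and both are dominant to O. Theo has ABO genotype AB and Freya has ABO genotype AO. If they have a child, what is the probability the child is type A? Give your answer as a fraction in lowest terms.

1/2

ABO cross AB × AO → offspring phenotypes: 1/2 A, 1/4 B, 1/4 AB.
So P(type A) = 1/2.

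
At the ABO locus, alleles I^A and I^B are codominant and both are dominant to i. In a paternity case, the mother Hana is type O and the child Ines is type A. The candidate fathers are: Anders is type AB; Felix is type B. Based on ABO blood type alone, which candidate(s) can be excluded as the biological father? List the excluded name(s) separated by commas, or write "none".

Felix

A candidate is excluded only if no genotype consistent with his phenotype could produce a type A child with a type O mother.
Felix (type B): no genotype consistent with that phenotype can produce a type-A child with a type-O mother.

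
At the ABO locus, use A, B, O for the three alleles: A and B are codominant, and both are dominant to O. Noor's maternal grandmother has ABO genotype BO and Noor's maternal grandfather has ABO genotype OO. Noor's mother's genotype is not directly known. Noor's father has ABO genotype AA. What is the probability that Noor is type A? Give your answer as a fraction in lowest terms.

Noor's mother's ABO genotype from BO × OO: 1/2 BO, 1/2 OO.
Crossing each possibility with the father AA and summing P(type A): 1/2·1/2 + 1/2·1 = 3/4.

3/4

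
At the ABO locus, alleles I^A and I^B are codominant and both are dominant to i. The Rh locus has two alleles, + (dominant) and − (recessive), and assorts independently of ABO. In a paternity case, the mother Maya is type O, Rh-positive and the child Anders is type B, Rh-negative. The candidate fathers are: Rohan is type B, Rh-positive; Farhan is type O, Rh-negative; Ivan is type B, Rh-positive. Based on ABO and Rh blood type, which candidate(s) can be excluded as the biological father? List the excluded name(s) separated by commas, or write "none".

A candidate is excluded only if no genotype consistent with his phenotype could produce a type B, Rh-negative child with a type O, Rh-positive mother.
Farhan (type O, Rh-): no genotype consistent with that phenotype can produce a type-B Rh- child with a type-O mother.

Farhan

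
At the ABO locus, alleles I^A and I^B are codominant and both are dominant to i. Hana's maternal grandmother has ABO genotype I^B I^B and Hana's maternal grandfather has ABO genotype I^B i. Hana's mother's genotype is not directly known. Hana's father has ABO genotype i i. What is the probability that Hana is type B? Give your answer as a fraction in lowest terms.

3/4

Hana's mother's ABO genotype from I^B I^B × I^B i: 1/2 I^B I^B, 1/2 I^B i.
Crossing each possibility with the father i i and summing P(type B): 1/2·1 + 1/2·1/2 = 3/4.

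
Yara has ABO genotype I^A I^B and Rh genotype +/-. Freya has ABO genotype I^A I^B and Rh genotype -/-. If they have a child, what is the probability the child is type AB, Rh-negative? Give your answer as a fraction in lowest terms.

ABO cross I^A I^B × I^A I^B → offspring phenotypes: 1/4 A, 1/4 B, 1/2 AB.
Rh cross +/- × -/- → 1/2 Rh+, 1/2 Rh-.
Independent loci: P(type AB, Rh-negative) = 1/2 × 1/2 = 1/4.

1/4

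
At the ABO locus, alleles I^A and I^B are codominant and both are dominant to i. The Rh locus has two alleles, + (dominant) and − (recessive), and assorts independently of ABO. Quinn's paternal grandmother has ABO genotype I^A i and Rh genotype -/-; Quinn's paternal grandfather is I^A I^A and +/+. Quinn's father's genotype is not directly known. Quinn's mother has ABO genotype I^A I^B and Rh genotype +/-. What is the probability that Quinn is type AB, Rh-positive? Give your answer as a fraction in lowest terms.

9/32

Quinn's father's ABO genotype from I^A i × I^A I^A: 1/2 I^A I^A, 1/2 I^A i.
Crossing each possibility with the mother I^A I^B and summing P(type AB): 1/2·1/2 + 1/2·1/4 = 3/8.
Similarly for Rh via the father's Rh distribution: P(Rh+) = 3/4.
Independent loci: 3/8 × 3/4 = 9/32.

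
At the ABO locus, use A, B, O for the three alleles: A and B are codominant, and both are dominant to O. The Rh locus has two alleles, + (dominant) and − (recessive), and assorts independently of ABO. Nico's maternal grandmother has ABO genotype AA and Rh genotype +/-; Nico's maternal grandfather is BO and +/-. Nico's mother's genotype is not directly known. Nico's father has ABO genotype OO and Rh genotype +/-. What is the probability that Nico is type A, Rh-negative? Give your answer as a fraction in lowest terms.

Nico's mother's ABO genotype from AA × BO: 1/2 AB, 1/2 AO.
Crossing each possibility with the father OO and summing P(type A): 1/2·1/2 + 1/2·1/2 = 1/2.
Similarly for Rh via the mother's Rh distribution: P(Rh-) = 1/4.
Independent loci: 1/2 × 1/4 = 1/8.

1/8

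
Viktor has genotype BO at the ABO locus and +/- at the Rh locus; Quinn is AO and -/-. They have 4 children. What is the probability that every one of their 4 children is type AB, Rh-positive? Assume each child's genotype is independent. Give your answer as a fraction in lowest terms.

1/4096

ABO cross BO × AO → 1/4 O, 1/4 A, 1/4 B, 1/4 AB.
Rh cross +/- × -/- → 1/2 Rh+, 1/2 Rh-; so P(type AB, Rh-positive) = 1/4 × 1/2 = 1/8 per child.
All 4 independent: (1/8)^4 = 1/4096.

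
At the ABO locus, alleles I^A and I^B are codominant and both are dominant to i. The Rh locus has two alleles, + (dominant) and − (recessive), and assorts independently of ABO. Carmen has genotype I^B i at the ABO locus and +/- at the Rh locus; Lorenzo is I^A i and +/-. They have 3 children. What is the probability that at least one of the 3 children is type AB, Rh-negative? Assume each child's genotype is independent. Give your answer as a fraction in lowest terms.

721/4096

ABO cross I^B i × I^A i → 1/4 O, 1/4 A, 1/4 B, 1/4 AB.
Rh cross +/- × +/- → 3/4 Rh+, 1/4 Rh-; so P(type AB, Rh-negative) = 1/4 × 1/4 = 1/16 per child.
P(none) = (15/16)^3 = 3375/4096; P(at least one) = 1 − 3375/4096 = 721/4096.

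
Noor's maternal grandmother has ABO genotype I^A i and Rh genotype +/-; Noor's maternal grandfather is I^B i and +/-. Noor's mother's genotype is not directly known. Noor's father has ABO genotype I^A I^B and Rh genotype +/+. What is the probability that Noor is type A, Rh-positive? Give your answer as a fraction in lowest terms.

Noor's mother's ABO genotype from I^A i × I^B i: 1/4 I^A I^B, 1/4 I^A i, 1/4 I^B i, 1/4 i i.
Crossing each possibility with the father I^A I^B and summing P(type A): 1/4·1/4 + 1/4·1/2 + 1/4·1/4 + 1/4·1/2 = 3/8.
Similarly for Rh via the mother's Rh distribution: P(Rh+) = 1.
Independent loci: 3/8 × 1 = 3/8.

3/8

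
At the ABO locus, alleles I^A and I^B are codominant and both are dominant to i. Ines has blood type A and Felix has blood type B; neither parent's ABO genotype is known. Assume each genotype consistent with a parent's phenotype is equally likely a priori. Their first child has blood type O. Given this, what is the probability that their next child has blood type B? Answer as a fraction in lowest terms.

1/4

Possible genotypes: Ines ∈ {I^A I^A, I^A i}; Felix ∈ {I^B I^B, I^B i}.
Weight each parental genotype pair by prior × P(type-O child):
  I^A i × I^B i: posterior weight 1; P(next child type B) = 1/4.
Weighted sum = 1/4.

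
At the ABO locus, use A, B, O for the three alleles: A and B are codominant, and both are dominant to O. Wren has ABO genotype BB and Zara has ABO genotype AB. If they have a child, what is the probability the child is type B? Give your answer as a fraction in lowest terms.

1/2

ABO cross BB × AB → offspring phenotypes: 1/2 B, 1/2 AB.
So P(type B) = 1/2.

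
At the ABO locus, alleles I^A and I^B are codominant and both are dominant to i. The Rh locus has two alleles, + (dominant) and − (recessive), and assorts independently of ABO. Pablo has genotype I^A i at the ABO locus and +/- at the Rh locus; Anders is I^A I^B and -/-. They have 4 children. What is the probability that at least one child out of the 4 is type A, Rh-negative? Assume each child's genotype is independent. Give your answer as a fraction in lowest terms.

175/256

ABO cross I^A i × I^A I^B → 1/2 A, 1/4 B, 1/4 AB.
Rh cross +/- × -/- → 1/2 Rh+, 1/2 Rh-; so P(type A, Rh-negative) = 1/2 × 1/2 = 1/4 per child.
P(none) = (3/4)^4 = 81/256; P(at least one) = 1 − 81/256 = 175/256.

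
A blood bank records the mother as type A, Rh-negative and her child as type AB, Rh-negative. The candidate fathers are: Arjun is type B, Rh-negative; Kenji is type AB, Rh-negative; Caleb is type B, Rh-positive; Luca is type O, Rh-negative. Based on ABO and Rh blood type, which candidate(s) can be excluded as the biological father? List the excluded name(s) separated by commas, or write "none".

Luca

A candidate is excluded only if no genotype consistent with his phenotype could produce a type AB, Rh-negative child with a type A, Rh-negative mother.
Luca (type O, Rh-): no genotype consistent with that phenotype can produce a type-AB Rh- child with a type-A mother.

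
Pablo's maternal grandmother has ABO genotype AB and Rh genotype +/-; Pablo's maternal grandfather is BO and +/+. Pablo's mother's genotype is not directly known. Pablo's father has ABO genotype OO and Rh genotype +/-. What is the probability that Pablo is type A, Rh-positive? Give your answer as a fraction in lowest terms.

Pablo's mother's ABO genotype from AB × BO: 1/4 AB, 1/4 AO, 1/4 BB, 1/4 BO.
Crossing each possibility with the father OO and summing P(type A): 1/4·1/2 + 1/4·1/2 + 1/4·0 + 1/4·0 = 1/4.
Similarly for Rh via the mother's Rh distribution: P(Rh+) = 7/8.
Independent loci: 1/4 × 7/8 = 7/32.

7/32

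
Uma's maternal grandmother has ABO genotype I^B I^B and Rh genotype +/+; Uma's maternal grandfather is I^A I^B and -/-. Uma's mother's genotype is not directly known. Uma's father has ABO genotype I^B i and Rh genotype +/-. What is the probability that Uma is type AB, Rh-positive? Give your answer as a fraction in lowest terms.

Uma's mother's ABO genotype from I^B I^B × I^A I^B: 1/2 I^A I^B, 1/2 I^B I^B.
Crossing each possibility with the father I^B i and summing P(type AB): 1/2·1/4 + 1/2·0 = 1/8.
Similarly for Rh via the mother's Rh distribution: P(Rh+) = 3/4.
Independent loci: 1/8 × 3/4 = 3/32.

3/32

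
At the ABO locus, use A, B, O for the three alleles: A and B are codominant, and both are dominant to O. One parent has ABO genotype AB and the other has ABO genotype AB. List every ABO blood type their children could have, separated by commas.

A, B, AB

Gametes from AB × AB give offspring ABO genotypes AA, AB, BB, i.e. phenotypes A, B, AB.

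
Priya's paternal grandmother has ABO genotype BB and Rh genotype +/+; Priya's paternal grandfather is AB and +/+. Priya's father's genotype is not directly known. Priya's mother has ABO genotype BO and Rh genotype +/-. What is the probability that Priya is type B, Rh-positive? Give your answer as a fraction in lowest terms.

3/4

Priya's father's ABO genotype from BB × AB: 1/2 AB, 1/2 BB.
Crossing each possibility with the mother BO and summing P(type B): 1/2·1/2 + 1/2·1 = 3/4.
Similarly for Rh via the father's Rh distribution: P(Rh+) = 1.
Independent loci: 3/4 × 1 = 3/4.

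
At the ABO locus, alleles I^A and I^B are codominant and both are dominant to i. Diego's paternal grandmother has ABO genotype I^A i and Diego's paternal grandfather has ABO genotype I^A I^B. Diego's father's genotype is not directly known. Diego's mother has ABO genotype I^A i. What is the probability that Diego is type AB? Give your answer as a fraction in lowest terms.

Diego's father's ABO genotype from I^A i × I^A I^B: 1/4 I^A I^A, 1/4 I^A I^B, 1/4 I^A i, 1/4 I^B i.
Crossing each possibility with the mother I^A i and summing P(type AB): 1/4·0 + 1/4·1/4 + 1/4·0 + 1/4·1/4 = 1/8.

1/8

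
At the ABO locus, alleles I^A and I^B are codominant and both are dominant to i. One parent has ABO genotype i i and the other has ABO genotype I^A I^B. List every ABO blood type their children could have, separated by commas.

Gametes from i i × I^A I^B give offspring ABO genotypes I^A i, I^B i, i.e. phenotypes A, B.

A, B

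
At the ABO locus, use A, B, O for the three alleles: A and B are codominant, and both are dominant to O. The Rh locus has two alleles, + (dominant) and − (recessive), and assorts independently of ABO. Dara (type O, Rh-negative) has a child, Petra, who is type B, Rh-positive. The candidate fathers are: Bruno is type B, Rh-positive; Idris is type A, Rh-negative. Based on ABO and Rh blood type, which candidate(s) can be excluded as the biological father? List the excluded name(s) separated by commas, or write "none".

Idris

A candidate is excluded only if no genotype consistent with his phenotype could produce a type B, Rh-positive child with a type O, Rh-negative mother.
Idris (type A, Rh-): no genotype consistent with that phenotype can produce a type-B Rh+ child with a type-O mother.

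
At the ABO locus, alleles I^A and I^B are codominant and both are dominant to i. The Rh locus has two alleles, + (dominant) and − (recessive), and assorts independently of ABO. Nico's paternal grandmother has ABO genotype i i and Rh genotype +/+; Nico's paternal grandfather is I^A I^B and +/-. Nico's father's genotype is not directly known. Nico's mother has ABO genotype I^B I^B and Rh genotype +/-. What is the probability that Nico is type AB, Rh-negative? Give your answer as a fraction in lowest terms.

Nico's father's ABO genotype from i i × I^A I^B: 1/2 I^A i, 1/2 I^B i.
Crossing each possibility with the mother I^B I^B and summing P(type AB): 1/2·1/2 + 1/2·0 = 1/4.
Similarly for Rh via the father's Rh distribution: P(Rh-) = 1/8.
Independent loci: 1/4 × 1/8 = 1/32.

1/32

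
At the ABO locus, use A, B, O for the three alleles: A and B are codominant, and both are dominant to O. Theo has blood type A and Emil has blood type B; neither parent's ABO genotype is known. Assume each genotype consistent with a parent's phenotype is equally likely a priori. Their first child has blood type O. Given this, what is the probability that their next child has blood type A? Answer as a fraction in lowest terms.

1/4

Possible genotypes: Theo ∈ {AA, AO}; Emil ∈ {BB, BO}.
Weight each parental genotype pair by prior × P(type-O child):
  AO × BO: posterior weight 1; P(next child type A) = 1/4.
Weighted sum = 1/4.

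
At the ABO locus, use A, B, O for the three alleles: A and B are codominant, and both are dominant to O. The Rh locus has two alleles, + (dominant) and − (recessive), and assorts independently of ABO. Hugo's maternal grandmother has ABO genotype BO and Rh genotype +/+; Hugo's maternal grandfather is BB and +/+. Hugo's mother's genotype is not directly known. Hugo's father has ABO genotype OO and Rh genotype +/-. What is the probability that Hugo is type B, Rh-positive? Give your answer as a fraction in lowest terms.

Hugo's mother's ABO genotype from BO × BB: 1/2 BB, 1/2 BO.
Crossing each possibility with the father OO and summing P(type B): 1/2·1 + 1/2·1/2 = 3/4.
Similarly for Rh via the mother's Rh distribution: P(Rh+) = 1.
Independent loci: 3/4 × 1 = 3/4.

3/4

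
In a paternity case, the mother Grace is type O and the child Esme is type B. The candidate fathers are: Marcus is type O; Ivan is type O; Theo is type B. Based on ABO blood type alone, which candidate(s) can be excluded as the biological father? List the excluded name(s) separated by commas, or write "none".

Marcus, Ivan

A candidate is excluded only if no genotype consistent with his phenotype could produce a type B child with a type O mother.
Marcus (type O): no genotype consistent with that phenotype can produce a type-B child with a type-O mother.
Ivan (type O): no genotype consistent with that phenotype can produce a type-B child with a type-O mother.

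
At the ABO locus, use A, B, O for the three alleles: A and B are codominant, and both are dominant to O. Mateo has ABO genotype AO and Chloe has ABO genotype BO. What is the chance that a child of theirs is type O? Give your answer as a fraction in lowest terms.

ABO cross AO × BO → offspring phenotypes: 1/4 O, 1/4 A, 1/4 B, 1/4 AB.
So P(type O) = 1/4.

1/4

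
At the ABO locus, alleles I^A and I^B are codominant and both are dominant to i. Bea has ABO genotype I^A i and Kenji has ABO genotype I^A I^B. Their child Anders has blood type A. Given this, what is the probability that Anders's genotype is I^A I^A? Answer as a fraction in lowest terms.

Cross I^A i × I^A I^B → 1/4 I^A I^A, 1/4 I^A I^B, 1/4 I^A i, 1/4 I^B i.
Type-A genotypes among offspring: I^A I^A (1/4), I^A i (1/4); total 1/2.
P(I^A I^A | type A) = (1/4) / (1/2) = 1/2.

1/2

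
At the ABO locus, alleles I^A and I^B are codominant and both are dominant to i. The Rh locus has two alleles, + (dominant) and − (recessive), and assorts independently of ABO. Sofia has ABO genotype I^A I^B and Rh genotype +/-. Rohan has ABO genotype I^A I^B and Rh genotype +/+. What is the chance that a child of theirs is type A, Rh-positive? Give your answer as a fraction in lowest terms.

ABO cross I^A I^B × I^A I^B → offspring phenotypes: 1/4 A, 1/4 B, 1/2 AB.
Rh cross +/- × +/+ → 1 Rh+.
Independent loci: P(type A, Rh-positive) = 1/4 × 1 = 1/4.

1/4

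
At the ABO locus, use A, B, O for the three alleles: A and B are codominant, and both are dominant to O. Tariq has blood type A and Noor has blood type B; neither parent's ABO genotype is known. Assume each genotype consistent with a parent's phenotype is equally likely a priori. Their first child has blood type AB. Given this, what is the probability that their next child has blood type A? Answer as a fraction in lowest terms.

5/36

Possible genotypes: Tariq ∈ {AA, AO}; Noor ∈ {BB, BO}.
Weight each parental genotype pair by prior × P(type-AB child):
  AA × BB: posterior weight 4/9; P(next child type A) = 0.
  AA × BO: posterior weight 2/9; P(next child type A) = 1/2.
  AO × BB: posterior weight 2/9; P(next child type A) = 0.
  AO × BO: posterior weight 1/9; P(next child type A) = 1/4.
Weighted sum = 5/36.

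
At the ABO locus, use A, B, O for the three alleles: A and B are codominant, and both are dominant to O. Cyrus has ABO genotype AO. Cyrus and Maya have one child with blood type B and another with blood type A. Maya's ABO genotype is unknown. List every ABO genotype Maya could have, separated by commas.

AB, BO

For each candidate genotype of Maya, check whether crossing it with AO can produce every observed child phenotype.
  AA → possible child types {A} ✗
  AB → possible child types {A, B, AB} ✓
  AO → possible child types {O, A} ✗
  BB → possible child types {B, AB} ✗
  BO → possible child types {O, A, B, AB} ✓
  OO → possible child types {O, A} ✗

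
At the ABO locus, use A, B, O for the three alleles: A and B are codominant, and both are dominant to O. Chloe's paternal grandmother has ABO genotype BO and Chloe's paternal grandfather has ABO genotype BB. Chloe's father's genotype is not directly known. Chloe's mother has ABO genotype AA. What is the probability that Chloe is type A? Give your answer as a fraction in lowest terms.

Chloe's father's ABO genotype from BO × BB: 1/2 BB, 1/2 BO.
Crossing each possibility with the mother AA and summing P(type A): 1/2·0 + 1/2·1/2 = 1/4.

1/4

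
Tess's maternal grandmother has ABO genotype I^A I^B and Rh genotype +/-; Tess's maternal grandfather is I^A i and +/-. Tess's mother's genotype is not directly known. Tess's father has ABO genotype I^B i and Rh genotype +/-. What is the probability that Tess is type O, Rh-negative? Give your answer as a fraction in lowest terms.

1/32

Tess's mother's ABO genotype from I^A I^B × I^A i: 1/4 I^A I^A, 1/4 I^A I^B, 1/4 I^A i, 1/4 I^B i.
Crossing each possibility with the father I^B i and summing P(type O): 1/4·0 + 1/4·0 + 1/4·1/4 + 1/4·1/4 = 1/8.
Similarly for Rh via the mother's Rh distribution: P(Rh-) = 1/4.
Independent loci: 1/8 × 1/4 = 1/32.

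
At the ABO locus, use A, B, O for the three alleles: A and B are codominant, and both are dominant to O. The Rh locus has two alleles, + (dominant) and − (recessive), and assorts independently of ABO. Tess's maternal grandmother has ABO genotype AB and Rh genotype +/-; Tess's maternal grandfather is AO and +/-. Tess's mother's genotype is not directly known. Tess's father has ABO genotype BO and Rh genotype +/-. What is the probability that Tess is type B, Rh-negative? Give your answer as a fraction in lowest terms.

Tess's mother's ABO genotype from AB × AO: 1/4 AA, 1/4 AB, 1/4 AO, 1/4 BO.
Crossing each possibility with the father BO and summing P(type B): 1/4·0 + 1/4·1/2 + 1/4·1/4 + 1/4·3/4 = 3/8.
Similarly for Rh via the mother's Rh distribution: P(Rh-) = 1/4.
Independent loci: 3/8 × 1/4 = 3/32.

3/32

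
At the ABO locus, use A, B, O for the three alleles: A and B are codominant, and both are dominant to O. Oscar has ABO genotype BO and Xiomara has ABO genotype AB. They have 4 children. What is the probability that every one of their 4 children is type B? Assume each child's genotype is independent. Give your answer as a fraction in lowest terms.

ABO cross BO × AB → 1/4 A, 1/2 B, 1/4 AB.
So P(type B) = 1/2 per child.
All 4 independent: (1/2)^4 = 1/16.

1/16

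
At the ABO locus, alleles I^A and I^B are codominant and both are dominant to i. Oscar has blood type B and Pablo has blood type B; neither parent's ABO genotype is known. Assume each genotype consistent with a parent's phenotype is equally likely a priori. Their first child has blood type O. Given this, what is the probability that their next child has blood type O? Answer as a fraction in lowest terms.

1/4

Possible genotypes: Oscar ∈ {I^B I^B, I^B i}; Pablo ∈ {I^B I^B, I^B i}.
Weight each parental genotype pair by prior × P(type-O child):
  I^B i × I^B i: posterior weight 1; P(next child type O) = 1/4.
Weighted sum = 1/4.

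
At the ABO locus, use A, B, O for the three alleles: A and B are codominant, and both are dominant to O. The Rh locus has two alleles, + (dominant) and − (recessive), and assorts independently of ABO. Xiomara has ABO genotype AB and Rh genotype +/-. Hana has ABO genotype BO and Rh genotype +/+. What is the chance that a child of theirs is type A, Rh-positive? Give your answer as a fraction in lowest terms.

1/4

ABO cross AB × BO → offspring phenotypes: 1/4 A, 1/2 B, 1/4 AB.
Rh cross +/- × +/+ → 1 Rh+.
Independent loci: P(type A, Rh-positive) = 1/4 × 1 = 1/4.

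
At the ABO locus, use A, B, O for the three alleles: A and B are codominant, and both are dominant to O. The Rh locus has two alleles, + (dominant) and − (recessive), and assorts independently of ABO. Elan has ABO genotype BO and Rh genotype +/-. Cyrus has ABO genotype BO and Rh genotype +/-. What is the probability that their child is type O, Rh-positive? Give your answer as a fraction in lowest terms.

ABO cross BO × BO → offspring phenotypes: 1/4 O, 3/4 B.
Rh cross +/- × +/- → 3/4 Rh+, 1/4 Rh-.
Independent loci: P(type O, Rh-positive) = 1/4 × 3/4 = 3/16.

3/16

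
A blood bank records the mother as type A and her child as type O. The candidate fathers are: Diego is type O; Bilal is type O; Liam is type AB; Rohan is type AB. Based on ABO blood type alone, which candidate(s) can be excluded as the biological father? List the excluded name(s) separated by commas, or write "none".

A candidate is excluded only if no genotype consistent with his phenotype could produce a type O child with a type A mother.
Liam (type AB): no genotype consistent with that phenotype can produce a type-O child with a type-A mother.
Rohan (type AB): no genotype consistent with that phenotype can produce a type-O child with a type-A mother.

Liam, Rohan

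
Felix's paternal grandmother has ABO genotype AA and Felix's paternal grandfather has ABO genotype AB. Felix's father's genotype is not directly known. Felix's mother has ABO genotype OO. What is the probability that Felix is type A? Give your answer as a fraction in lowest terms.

3/4

Felix's father's ABO genotype from AA × AB: 1/2 AA, 1/2 AB.
Crossing each possibility with the mother OO and summing P(type A): 1/2·1 + 1/2·1/2 = 3/4.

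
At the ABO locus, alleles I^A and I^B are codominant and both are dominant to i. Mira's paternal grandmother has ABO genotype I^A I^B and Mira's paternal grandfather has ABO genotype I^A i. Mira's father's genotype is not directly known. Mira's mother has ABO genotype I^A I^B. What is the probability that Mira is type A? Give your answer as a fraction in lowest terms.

Mira's father's ABO genotype from I^A I^B × I^A i: 1/4 I^A I^A, 1/4 I^A I^B, 1/4 I^A i, 1/4 I^B i.
Crossing each possibility with the mother I^A I^B and summing P(type A): 1/4·1/2 + 1/4·1/4 + 1/4·1/2 + 1/4·1/4 = 3/8.

3/8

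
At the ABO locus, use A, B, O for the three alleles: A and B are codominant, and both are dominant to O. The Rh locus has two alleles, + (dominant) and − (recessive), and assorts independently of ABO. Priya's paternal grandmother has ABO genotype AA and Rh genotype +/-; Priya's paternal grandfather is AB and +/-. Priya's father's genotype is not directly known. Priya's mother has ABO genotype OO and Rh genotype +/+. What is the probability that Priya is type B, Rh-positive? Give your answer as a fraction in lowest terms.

Priya's father's ABO genotype from AA × AB: 1/2 AA, 1/2 AB.
Crossing each possibility with the mother OO and summing P(type B): 1/2·0 + 1/2·1/2 = 1/4.
Similarly for Rh via the father's Rh distribution: P(Rh+) = 1.
Independent loci: 1/4 × 1 = 1/4.

1/4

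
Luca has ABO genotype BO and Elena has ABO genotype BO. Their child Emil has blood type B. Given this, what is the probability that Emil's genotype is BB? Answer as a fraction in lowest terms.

Cross BO × BO → 1/4 BB, 1/2 BO, 1/4 OO.
Type-B genotypes among offspring: BB (1/4), BO (1/2); total 3/4.
P(BB | type B) = (1/4) / (3/4) = 1/3.

1/3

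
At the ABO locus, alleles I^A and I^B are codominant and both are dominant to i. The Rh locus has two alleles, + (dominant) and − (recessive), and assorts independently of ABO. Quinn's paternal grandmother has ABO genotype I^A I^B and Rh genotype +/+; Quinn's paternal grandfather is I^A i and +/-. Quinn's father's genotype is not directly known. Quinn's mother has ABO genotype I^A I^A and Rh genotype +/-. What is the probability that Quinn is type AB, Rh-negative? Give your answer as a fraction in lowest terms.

Quinn's father's ABO genotype from I^A I^B × I^A i: 1/4 I^A I^A, 1/4 I^A I^B, 1/4 I^A i, 1/4 I^B i.
Crossing each possibility with the mother I^A I^A and summing P(type AB): 1/4·0 + 1/4·1/2 + 1/4·0 + 1/4·1/2 = 1/4.
Similarly for Rh via the father's Rh distribution: P(Rh-) = 1/8.
Independent loci: 1/4 × 1/8 = 1/32.

1/32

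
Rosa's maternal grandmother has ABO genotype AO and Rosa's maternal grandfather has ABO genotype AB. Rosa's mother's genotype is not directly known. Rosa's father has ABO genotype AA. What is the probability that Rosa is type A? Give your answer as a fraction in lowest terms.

Rosa's mother's ABO genotype from AO × AB: 1/4 AA, 1/4 AB, 1/4 AO, 1/4 BO.
Crossing each possibility with the father AA and summing P(type A): 1/4·1 + 1/4·1/2 + 1/4·1 + 1/4·1/2 = 3/4.

3/4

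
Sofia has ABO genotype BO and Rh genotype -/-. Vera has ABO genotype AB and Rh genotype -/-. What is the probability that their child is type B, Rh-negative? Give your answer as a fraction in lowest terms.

1/2

ABO cross BO × AB → offspring phenotypes: 1/4 A, 1/2 B, 1/4 AB.
Rh cross -/- × -/- → 1 Rh-.
Independent loci: P(type B, Rh-negative) = 1/2 × 1 = 1/2.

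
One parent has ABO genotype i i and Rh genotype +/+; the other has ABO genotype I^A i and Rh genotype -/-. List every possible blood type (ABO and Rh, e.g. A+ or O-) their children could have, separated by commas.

Gametes from i i × I^A i give offspring ABO genotypes I^A i, i i, i.e. phenotypes O, A.
Rh cross +/+ × -/- → phenotypes Rh+.
Combining independently: O+, A+.

O+, A+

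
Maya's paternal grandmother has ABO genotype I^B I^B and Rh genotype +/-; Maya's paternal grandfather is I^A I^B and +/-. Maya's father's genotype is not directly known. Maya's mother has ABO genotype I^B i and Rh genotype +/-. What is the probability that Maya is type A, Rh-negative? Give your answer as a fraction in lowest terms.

Maya's father's ABO genotype from I^B I^B × I^A I^B: 1/2 I^A I^B, 1/2 I^B I^B.
Crossing each possibility with the mother I^B i and summing P(type A): 1/2·1/4 + 1/2·0 = 1/8.
Similarly for Rh via the father's Rh distribution: P(Rh-) = 1/4.
Independent loci: 1/8 × 1/4 = 1/32.

1/32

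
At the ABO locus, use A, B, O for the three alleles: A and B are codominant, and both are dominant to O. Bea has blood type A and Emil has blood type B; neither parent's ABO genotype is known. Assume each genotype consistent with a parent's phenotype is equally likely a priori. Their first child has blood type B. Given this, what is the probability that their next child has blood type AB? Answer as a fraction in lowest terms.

Possible genotypes: Bea ∈ {AA, AO}; Emil ∈ {BB, BO}.
Weight each parental genotype pair by prior × P(type-B child):
  AO × BB: posterior weight 2/3; P(next child type AB) = 1/2.
  AO × BO: posterior weight 1/3; P(next child type AB) = 1/4.
Weighted sum = 5/12.

5/12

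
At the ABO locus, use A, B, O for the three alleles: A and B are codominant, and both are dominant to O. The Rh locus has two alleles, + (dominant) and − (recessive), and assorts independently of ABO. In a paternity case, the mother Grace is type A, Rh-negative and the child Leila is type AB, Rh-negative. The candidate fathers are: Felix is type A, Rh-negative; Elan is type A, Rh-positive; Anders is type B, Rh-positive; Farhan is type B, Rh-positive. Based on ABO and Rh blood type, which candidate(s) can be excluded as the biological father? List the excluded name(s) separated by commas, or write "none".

Felix, Elan

A candidate is excluded only if no genotype consistent with his phenotype could produce a type AB, Rh-negative child with a type A, Rh-negative mother.
Felix (type A, Rh-): no genotype consistent with that phenotype can produce a type-AB Rh- child with a type-A mother.
Elan (type A, Rh+): no genotype consistent with that phenotype can produce a type-AB Rh- child with a type-A mother.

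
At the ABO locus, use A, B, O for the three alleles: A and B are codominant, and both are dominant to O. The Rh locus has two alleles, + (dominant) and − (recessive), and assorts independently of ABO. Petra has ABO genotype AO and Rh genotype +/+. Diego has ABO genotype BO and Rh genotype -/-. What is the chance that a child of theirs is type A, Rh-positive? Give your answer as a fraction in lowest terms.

1/4

ABO cross AO × BO → offspring phenotypes: 1/4 O, 1/4 A, 1/4 B, 1/4 AB.
Rh cross +/+ × -/- → 1 Rh+.
Independent loci: P(type A, Rh-positive) = 1/4 × 1 = 1/4.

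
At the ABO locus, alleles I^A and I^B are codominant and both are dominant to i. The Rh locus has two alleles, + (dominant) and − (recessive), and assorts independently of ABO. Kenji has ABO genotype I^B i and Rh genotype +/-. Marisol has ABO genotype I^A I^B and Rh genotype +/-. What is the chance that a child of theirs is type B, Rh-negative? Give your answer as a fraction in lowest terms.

ABO cross I^B i × I^A I^B → offspring phenotypes: 1/4 A, 1/2 B, 1/4 AB.
Rh cross +/- × +/- → 3/4 Rh+, 1/4 Rh-.
Independent loci: P(type B, Rh-negative) = 1/2 × 1/4 = 1/8.

1/8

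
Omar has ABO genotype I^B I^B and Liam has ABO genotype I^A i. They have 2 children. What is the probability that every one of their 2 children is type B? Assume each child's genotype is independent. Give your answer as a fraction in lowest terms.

ABO cross I^B I^B × I^A i → 1/2 B, 1/2 AB.
So P(type B) = 1/2 per child.
All 2 independent: (1/2)^2 = 1/4.

1/4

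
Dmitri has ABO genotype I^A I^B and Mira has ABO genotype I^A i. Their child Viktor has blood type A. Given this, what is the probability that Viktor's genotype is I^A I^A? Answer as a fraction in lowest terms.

Cross I^A I^B × I^A i → 1/4 I^A I^A, 1/4 I^A I^B, 1/4 I^A i, 1/4 I^B i.
Type-A genotypes among offspring: I^A I^A (1/4), I^A i (1/4); total 1/2.
P(I^A I^A | type A) = (1/4) / (1/2) = 1/2.

1/2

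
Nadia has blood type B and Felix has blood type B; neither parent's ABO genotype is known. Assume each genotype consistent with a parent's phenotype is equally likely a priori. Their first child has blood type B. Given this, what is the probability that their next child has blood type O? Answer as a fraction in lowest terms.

1/20

Possible genotypes: Nadia ∈ {I^B I^B, I^B i}; Felix ∈ {I^B I^B, I^B i}.
Weight each parental genotype pair by prior × P(type-B child):
  I^B I^B × I^B I^B: posterior weight 4/15; P(next child type O) = 0.
  I^B I^B × I^B i: posterior weight 4/15; P(next child type O) = 0.
  I^B i × I^B I^B: posterior weight 4/15; P(next child type O) = 0.
  I^B i × I^B i: posterior weight 1/5; P(next child type O) = 1/4.
Weighted sum = 1/20.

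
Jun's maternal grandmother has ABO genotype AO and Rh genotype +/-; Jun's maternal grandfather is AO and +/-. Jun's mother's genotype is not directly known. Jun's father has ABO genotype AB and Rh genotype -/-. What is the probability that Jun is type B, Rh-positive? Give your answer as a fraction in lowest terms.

1/8

Jun's mother's ABO genotype from AO × AO: 1/4 AA, 1/2 AO, 1/4 OO.
Crossing each possibility with the father AB and summing P(type B): 1/4·0 + 1/2·1/4 + 1/4·1/2 = 1/4.
Similarly for Rh via the mother's Rh distribution: P(Rh+) = 1/2.
Independent loci: 1/4 × 1/2 = 1/8.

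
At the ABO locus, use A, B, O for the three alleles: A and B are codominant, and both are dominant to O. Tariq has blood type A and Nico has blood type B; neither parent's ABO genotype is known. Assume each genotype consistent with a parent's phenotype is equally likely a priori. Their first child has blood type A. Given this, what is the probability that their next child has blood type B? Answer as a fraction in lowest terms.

1/12

Possible genotypes: Tariq ∈ {AA, AO}; Nico ∈ {BB, BO}.
Weight each parental genotype pair by prior × P(type-A child):
  AA × BO: posterior weight 2/3; P(next child type B) = 0.
  AO × BO: posterior weight 1/3; P(next child type B) = 1/4.
Weighted sum = 1/12.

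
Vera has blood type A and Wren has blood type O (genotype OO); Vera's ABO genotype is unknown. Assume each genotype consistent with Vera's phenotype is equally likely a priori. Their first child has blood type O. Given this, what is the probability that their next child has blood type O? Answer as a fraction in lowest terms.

1/2

Possible genotypes: Vera ∈ {AA, AO}; Wren ∈ {OO}.
Weight each parental genotype pair by prior × P(type-O child):
  AO × OO: posterior weight 1; P(next child type O) = 1/2.
Weighted sum = 1/2.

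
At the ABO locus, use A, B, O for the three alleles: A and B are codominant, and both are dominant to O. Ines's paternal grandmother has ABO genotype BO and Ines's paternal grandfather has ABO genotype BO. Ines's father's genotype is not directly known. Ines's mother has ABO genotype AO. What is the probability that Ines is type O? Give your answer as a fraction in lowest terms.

Ines's father's ABO genotype from BO × BO: 1/4 BB, 1/2 BO, 1/4 OO.
Crossing each possibility with the mother AO and summing P(type O): 1/4·0 + 1/2·1/4 + 1/4·1/2 = 1/4.

1/4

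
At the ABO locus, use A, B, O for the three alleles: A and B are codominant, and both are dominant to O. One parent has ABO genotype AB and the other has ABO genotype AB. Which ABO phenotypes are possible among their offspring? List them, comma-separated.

Gametes from AB × AB give offspring ABO genotypes AA, AB, BB, i.e. phenotypes A, B, AB.

A, B, AB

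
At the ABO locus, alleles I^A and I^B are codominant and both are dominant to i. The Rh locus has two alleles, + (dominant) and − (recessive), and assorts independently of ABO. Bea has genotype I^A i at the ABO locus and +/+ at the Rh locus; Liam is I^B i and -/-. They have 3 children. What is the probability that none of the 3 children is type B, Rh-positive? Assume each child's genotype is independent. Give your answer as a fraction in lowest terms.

27/64

ABO cross I^A i × I^B i → 1/4 O, 1/4 A, 1/4 B, 1/4 AB.
Rh cross +/+ × -/- → 1 Rh+; so P(type B, Rh-positive) = 1/4 × 1 = 1/4 per child.
P(not type B, Rh-positive) = 3/4 for one child; (3/4)^3 = 27/64.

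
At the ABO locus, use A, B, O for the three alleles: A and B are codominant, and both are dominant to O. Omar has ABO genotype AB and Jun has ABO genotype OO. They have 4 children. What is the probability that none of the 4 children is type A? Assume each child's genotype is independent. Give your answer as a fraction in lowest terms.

ABO cross AB × OO → 1/2 A, 1/2 B.
So P(type A) = 1/2 per child.
P(not type A) = 1/2 for one child; (1/2)^4 = 1/16.

1/16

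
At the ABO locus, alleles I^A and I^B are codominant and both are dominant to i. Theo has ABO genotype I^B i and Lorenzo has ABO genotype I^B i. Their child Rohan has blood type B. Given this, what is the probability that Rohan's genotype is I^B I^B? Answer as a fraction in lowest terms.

1/3

Cross I^B i × I^B i → 1/4 I^B I^B, 1/2 I^B i, 1/4 i i.
Type-B genotypes among offspring: I^B I^B (1/4), I^B i (1/2); total 3/4.
P(I^B I^B | type B) = (1/4) / (3/4) = 1/3.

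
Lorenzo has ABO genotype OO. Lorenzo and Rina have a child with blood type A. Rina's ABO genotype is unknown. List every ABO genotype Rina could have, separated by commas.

For each candidate genotype of Rina, check whether crossing it with OO can produce every observed child phenotype.
  AA → possible child types {A} ✓
  AB → possible child types {A, B} ✓
  AO → possible child types {O, A} ✓
  BB → possible child types {B} ✗
  BO → possible child types {O, B} ✗
  OO → possible child types {O} ✗

AA, AB, AO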